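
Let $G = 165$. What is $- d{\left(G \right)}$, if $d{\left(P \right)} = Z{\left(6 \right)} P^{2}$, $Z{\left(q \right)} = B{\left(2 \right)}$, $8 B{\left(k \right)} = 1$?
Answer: $- \frac{27225}{8} \approx -3403.1$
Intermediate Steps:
$B{\left(k \right)} = \frac{1}{8}$ ($B{\left(k \right)} = \frac{1}{8} \cdot 1 = \frac{1}{8}$)
$Z{\left(q \right)} = \frac{1}{8}$
$d{\left(P \right)} = \frac{P^{2}}{8}$
$- d{\left(G \right)} = - \frac{165^{2}}{8} = - \frac{27225}{8}$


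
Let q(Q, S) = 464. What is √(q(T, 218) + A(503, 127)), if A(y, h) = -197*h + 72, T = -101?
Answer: I*√24483 ≈ 156.47*I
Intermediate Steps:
A(y, h) = 72 - 197*h
√(q(T, 218) + A(503, 127)) = √(464 + (72 - 197*127)) = √(464 + (72 - 25019)) = √(464 - 24947) = √(-24483) = I*√24483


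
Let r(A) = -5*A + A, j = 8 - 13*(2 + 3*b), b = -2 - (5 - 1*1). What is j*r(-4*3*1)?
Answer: 10368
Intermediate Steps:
b = -6 (b = -2 - (5 - 1) = -2 - 1*4 = -2 - 4 = -6)
j = 216 (j = 8 - 13*(2 + 3*(-6)) = 8 - 13*(2 - 18) = 8 - 13*(-16) = 8 + 208 = 216)
r(A) = -4*A
j*r(-4*3*1) = 216*(-4*(-4*3)) = 216*(-(-48)) = 216*(-4*(-12)) = 216*48 = 10368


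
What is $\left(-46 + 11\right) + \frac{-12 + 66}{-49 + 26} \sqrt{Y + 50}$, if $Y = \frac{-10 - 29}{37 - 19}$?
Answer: $-35 - \frac{9 \sqrt{1722}}{23} \approx -51.238$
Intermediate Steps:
$Y = - \frac{13}{6}$ ($Y = - \frac{39}{18} = \left(-39\right) \frac{1}{18} = - \frac{13}{6} \approx -2.1667$)
$\left(-46 + 11\right) + \frac{-12 + 66}{-49 + 26} \sqrt{Y + 50} = \left(-46 + 11\right) + \frac{-12 + 66}{-49 + 26} \sqrt{- \frac{13}{6} + 50} = -35 + \frac{54}{-23} \sqrt{\frac{287}{6}} = -35 + 54 \left(- \frac{1}{23}\right) \frac{\sqrt{1722}}{6} = -35 - \frac{54 \frac{\sqrt{1722}}{6}}{23} = -35 - \frac{9 \sqrt{1722}}{23}$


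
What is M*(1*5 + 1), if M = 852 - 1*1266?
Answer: -2484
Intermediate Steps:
M = -414 (M = 852 - 1266 = -414)
M*(1*5 + 1) = -414*(1*5 + 1) = -414*(5 + 1) = -414*6 = -2484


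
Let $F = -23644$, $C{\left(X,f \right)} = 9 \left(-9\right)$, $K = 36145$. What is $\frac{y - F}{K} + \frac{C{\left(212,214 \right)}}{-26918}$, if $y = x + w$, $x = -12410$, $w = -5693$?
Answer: $\frac{152080383}{972951110} \approx 0.15631$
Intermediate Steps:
$C{\left(X,f \right)} = -81$
$y = -18103$ ($y = -12410 - 5693 = -18103$)
$\frac{y - F}{K} + \frac{C{\left(212,214 \right)}}{-26918} = \frac{-18103 - -23644}{36145} - \frac{81}{-26918} = \left(-18103 + 23644\right) \frac{1}{36145} - - \frac{81}{26918} = 5541 \cdot \frac{1}{36145} + \frac{81}{26918} = \frac{5541}{36145} + \frac{81}{26918} = \frac{152080383}{972951110}$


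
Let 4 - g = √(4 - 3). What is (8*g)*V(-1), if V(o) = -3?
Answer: -72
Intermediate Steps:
g = 3 (g = 4 - √(4 - 3) = 4 - √1 = 4 - 1*1 = 4 - 1 = 3)
(8*g)*V(-1) = (8*3)*(-3) = 24*(-3) = -72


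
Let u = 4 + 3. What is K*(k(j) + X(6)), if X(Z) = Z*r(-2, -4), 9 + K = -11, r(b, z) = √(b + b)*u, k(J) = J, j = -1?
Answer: 20 - 1680*I ≈ 20.0 - 1680.0*I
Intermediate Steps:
u = 7
r(b, z) = 7*√2*√b (r(b, z) = √(b + b)*7 = √(2*b)*7 = (√2*√b)*7 = 7*√2*√b)
K = -20 (K = -9 - 11 = -20)
X(Z) = 14*I*Z (X(Z) = Z*(7*√2*√(-2)) = Z*(7*√2*(I*√2)) = Z*(14*I) = 14*I*Z)
K*(k(j) + X(6)) = -20*(-1 + 14*I*6) = -20*(-1 + 84*I) = 20 - 1680*I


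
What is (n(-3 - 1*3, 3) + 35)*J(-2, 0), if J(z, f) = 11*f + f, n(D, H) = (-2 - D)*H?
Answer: 0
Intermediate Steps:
n(D, H) = H*(-2 - D)
J(z, f) = 12*f
(n(-3 - 1*3, 3) + 35)*J(-2, 0) = (-1*3*(2 + (-3 - 1*3)) + 35)*(12*0) = (-1*3*(2 + (-3 - 3)) + 35)*0 = (-1*3*(2 - 6) + 35)*0 = (-1*3*(-4) + 35)*0 = (12 + 35)*0 = 47*0 = 0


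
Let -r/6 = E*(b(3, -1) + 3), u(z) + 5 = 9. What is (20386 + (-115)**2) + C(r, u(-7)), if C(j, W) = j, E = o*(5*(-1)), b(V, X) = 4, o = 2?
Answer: 34031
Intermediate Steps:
u(z) = 4 (u(z) = -5 + 9 = 4)
E = -10 (E = 2*(5*(-1)) = 2*(-5) = -10)
r = 420 (r = -(-60)*(4 + 3) = -(-60)*7 = -6*(-70) = 420)
(20386 + (-115)**2) + C(r, u(-7)) = (20386 + (-115)**2) + 420 = (20386 + 13225) + 420 = 33611 + 420 = 34031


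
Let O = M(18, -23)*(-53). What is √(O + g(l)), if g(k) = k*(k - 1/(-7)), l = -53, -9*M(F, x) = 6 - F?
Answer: √1204266/21 ≈ 52.257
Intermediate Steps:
M(F, x) = -⅔ + F/9 (M(F, x) = -(6 - F)/9 = -⅔ + F/9)
g(k) = k*(⅐ + k) (g(k) = k*(k - 1*(-⅐)) = k*(k + ⅐) = k*(⅐ + k))
O = -212/3 (O = (-⅔ + (⅑)*18)*(-53) = (-⅔ + 2)*(-53) = (4/3)*(-53) = -212/3 ≈ -70.667)
√(O + g(l)) = √(-212/3 - 53*(⅐ - 53)) = √(-212/3 - 53*(-370/7)) = √(-212/3 + 19610/7) = √(57346/21) = √1204266/21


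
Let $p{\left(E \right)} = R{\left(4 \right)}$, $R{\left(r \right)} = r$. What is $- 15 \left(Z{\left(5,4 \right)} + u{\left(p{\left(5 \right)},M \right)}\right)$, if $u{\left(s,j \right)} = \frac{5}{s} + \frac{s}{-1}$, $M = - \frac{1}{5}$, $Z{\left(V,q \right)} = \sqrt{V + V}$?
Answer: $\frac{165}{4} - 15 \sqrt{10} \approx -6.1842$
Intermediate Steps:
$Z{\left(V,q \right)} = \sqrt{2} \sqrt{V}$ ($Z{\left(V,q \right)} = \sqrt{2 V} = \sqrt{2} \sqrt{V}$)
$M = - \frac{1}{5}$ ($M = \left(-1\right) \frac{1}{5} = - \frac{1}{5} \approx -0.2$)
$p{\left(E \right)} = 4$
$u{\left(s,j \right)} = - s + \frac{5}{s}$ ($u{\left(s,j \right)} = \frac{5}{s} + s \left(-1\right) = \frac{5}{s} - s = - s + \frac{5}{s}$)
$- 15 \left(Z{\left(5,4 \right)} + u{\left(p{\left(5 \right)},M \right)}\right) = - 15 \left(\sqrt{2} \sqrt{5} + \left(\left(-1\right) 4 + \frac{5}{4}\right)\right) = - 15 \left(\sqrt{10} + \left(-4 + 5 \cdot \frac{1}{4}\right)\right) = - 15 \left(\sqrt{10} + \left(-4 + \frac{5}{4}\right)\right) = - 15 \left(\sqrt{10} - \frac{11}{4}\right) = - 15 \left(- \frac{11}{4} + \sqrt{10}\right) = \frac{165}{4} - 15 \sqrt{10}$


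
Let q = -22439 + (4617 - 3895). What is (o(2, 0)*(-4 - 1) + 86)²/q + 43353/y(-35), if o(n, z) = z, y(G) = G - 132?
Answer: -942732233/3626739 ≈ -259.94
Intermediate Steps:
y(G) = -132 + G
q = -21717 (q = -22439 + 722 = -21717)
(o(2, 0)*(-4 - 1) + 86)²/q + 43353/y(-35) = (0*(-4 - 1) + 86)²/(-21717) + 43353/(-132 - 35) = (0*(-5) + 86)²*(-1/21717) + 43353/(-167) = (0 + 86)²*(-1/21717) + 43353*(-1/167) = 86²*(-1/21717) - 43353/167 = 7396*(-1/21717) - 43353/167 = -7396/21717 - 43353/167 = -942732233/3626739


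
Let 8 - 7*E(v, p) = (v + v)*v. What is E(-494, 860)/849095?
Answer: -488064/5943665 ≈ -0.082115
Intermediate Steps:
E(v, p) = 8/7 - 2*v²/7 (E(v, p) = 8/7 - (v + v)*v/7 = 8/7 - 2*v*v/7 = 8/7 - 2*v²/7)
E(-494, 860)/849095 = (8/7 - 2/7*(-494)²)/849095 = (8/7 - 2/7*244036)*(1/849095) = (8/7 - 488072/7)*(1/849095) = -488064/7*1/849095 = -488064/5943665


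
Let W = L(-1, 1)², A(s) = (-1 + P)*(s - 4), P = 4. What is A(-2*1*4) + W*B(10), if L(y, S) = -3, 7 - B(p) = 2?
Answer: 9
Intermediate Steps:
B(p) = 5 (B(p) = 7 - 1*2 = 7 - 2 = 5)
A(s) = -12 + 3*s (A(s) = (-1 + 4)*(s - 4) = 3*(-4 + s) = -12 + 3*s)
W = 9 (W = (-3)² = 9)
A(-2*1*4) + W*B(10) = (-12 + 3*(-2*1*4)) + 9*5 = (-12 + 3*(-2*4)) + 45 = (-12 + 3*(-8)) + 45 = (-12 - 24) + 45 = -36 + 45 = 9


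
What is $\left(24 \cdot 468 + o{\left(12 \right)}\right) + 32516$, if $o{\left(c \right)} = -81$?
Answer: $43667$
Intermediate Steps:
$\left(24 \cdot 468 + o{\left(12 \right)}\right) + 32516 = \left(24 \cdot 468 - 81\right) + 32516 = \left(11232 - 81\right) + 32516 = 11151 + 32516 = 43667$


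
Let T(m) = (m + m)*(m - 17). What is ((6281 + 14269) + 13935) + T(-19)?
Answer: 35853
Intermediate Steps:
T(m) = 2*m*(-17 + m) (T(m) = (2*m)*(-17 + m) = 2*m*(-17 + m))
((6281 + 14269) + 13935) + T(-19) = ((6281 + 14269) + 13935) + 2*(-19)*(-17 - 19) = (20550 + 13935) + 2*(-19)*(-36) = 34485 + 1368 = 35853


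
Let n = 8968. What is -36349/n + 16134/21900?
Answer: -54279449/16366600 ≈ -3.3165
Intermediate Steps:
-36349/n + 16134/21900 = -36349/8968 + 16134/21900 = -36349*1/8968 + 16134*(1/21900) = -36349/8968 + 2689/3650 = -54279449/16366600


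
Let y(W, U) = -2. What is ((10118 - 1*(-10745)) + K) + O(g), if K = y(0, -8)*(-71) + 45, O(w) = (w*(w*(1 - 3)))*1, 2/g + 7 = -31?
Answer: 7599048/361 ≈ 21050.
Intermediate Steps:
g = -1/19 (g = 2/(-7 - 31) = 2/(-38) = 2*(-1/38) = -1/19 ≈ -0.052632)
O(w) = -2*w² (O(w) = (w*(w*(-2)))*1 = (w*(-2*w))*1 = -2*w²*1 = -2*w²)
K = 187 (K = -2*(-71) + 45 = 142 + 45 = 187)
((10118 - 1*(-10745)) + K) + O(g) = ((10118 - 1*(-10745)) + 187) - 2*(-1/19)² = ((10118 + 10745) + 187) - 2*1/361 = (20863 + 187) - 2/361 = 21050 - 2/361 = 7599048/361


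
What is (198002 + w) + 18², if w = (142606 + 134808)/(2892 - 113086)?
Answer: 10927028915/55097 ≈ 1.9832e+5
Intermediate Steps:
w = -138707/55097 (w = 277414/(-110194) = 277414*(-1/110194) = -138707/55097 ≈ -2.5175)
(198002 + w) + 18² = (198002 - 138707/55097) + 18² = 10909177487/55097 + 324 = 10927028915/55097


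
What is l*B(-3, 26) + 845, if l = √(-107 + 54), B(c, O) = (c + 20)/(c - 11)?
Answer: 845 - 17*I*√53/14 ≈ 845.0 - 8.8401*I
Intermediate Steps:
B(c, O) = (20 + c)/(-11 + c)
l = I*√53 (l = √(-53) = I*√53 ≈ 7.2801*I)
l*B(-3, 26) + 845 = (I*√53)*((20 - 3)/(-11 - 3)) + 845 = (I*√53)*(17/(-14)) + 845 = (I*√53)*(-1/14*17) + 845 = (I*√53)*(-17/14) + 845 = -17*I*√53/14 + 845 = 845 - 17*I*√53/14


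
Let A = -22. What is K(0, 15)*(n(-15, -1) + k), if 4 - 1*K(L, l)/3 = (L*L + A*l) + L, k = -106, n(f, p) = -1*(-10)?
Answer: -96192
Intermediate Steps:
n(f, p) = 10
K(L, l) = 12 - 3*L - 3*L**2 + 66*l (K(L, l) = 12 - 3*((L*L - 22*l) + L) = 12 - 3*((L**2 - 22*l) + L) = 12 - 3*(L + L**2 - 22*l) = 12 + (-3*L - 3*L**2 + 66*l) = 12 - 3*L - 3*L**2 + 66*l)
K(0, 15)*(n(-15, -1) + k) = (12 - 3*0 - 3*0**2 + 66*15)*(10 - 106) = (12 + 0 - 3*0 + 990)*(-96) = (12 + 0 + 0 + 990)*(-96) = 1002*(-96) = -96192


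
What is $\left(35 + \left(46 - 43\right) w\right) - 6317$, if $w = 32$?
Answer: $-6186$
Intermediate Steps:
$\left(35 + \left(46 - 43\right) w\right) - 6317 = \left(35 + \left(46 - 43\right) 32\right) - 6317 = \left(35 + 3 \cdot 32\right) - 6317 = \left(35 + 96\right) - 6317 = 131 - 6317 = -6186$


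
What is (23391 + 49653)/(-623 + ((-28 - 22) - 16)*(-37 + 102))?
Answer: -73044/4913 ≈ -14.867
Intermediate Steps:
(23391 + 49653)/(-623 + ((-28 - 22) - 16)*(-37 + 102)) = 73044/(-623 + (-50 - 16)*65) = 73044/(-623 - 66*65) = 73044/(-623 - 4290) = 73044/(-4913) = 73044*(-1/4913) = -73044/4913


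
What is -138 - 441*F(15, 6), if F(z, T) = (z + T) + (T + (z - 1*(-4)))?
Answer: -20424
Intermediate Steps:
F(z, T) = 4 + 2*T + 2*z (F(z, T) = (T + z) + (T + (z + 4)) = (T + z) + (T + (4 + z)) = (T + z) + (4 + T + z) = 4 + 2*T + 2*z)
-138 - 441*F(15, 6) = -138 - 441*(4 + 2*6 + 2*15) = -138 - 441*(4 + 12 + 30) = -138 - 441*46 = -138 - 20286 = -20424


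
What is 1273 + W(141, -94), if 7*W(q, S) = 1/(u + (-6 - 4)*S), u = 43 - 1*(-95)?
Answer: 9606059/7546 ≈ 1273.0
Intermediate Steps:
u = 138 (u = 43 + 95 = 138)
W(q, S) = 1/(7*(138 - 10*S)) (W(q, S) = 1/(7*(138 + (-6 - 4)*S)) = 1/(7*(138 - 10*S)))
1273 + W(141, -94) = 1273 - 1/(-966 + 70*(-94)) = 1273 - 1/(-966 - 6580) = 1273 - 1/(-7546) = 1273 - 1*(-1/7546) = 1273 + 1/7546 = 9606059/7546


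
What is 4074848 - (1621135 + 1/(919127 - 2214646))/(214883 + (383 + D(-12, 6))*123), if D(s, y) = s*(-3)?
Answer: 351610134369291244/86288042995 ≈ 4.0748e+6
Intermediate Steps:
D(s, y) = -3*s
4074848 - (1621135 + 1/(919127 - 2214646))/(214883 + (383 + D(-12, 6))*123) = 4074848 - (1621135 + 1/(919127 - 2214646))/(214883 + (383 - 3*(-12))*123) = 4074848 - (1621135 + 1/(-1295519))/(214883 + (383 + 36)*123) = 4074848 - (1621135 - 1/1295519)/(214883 + 419*123) = 4074848 - 2100211194064/(1295519*(214883 + 51537)) = 4074848 - 2100211194064/(1295519*266420) = 4074848 - 1*525052798516/86288042995 = 4074848 - 525052798516/86288042995 = 351610134369291244/86288042995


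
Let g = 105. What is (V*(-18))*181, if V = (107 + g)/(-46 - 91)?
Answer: 690696/137 ≈ 5041.6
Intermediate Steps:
V = -212/137 (V = (107 + 105)/(-46 - 91) = 212/(-137) = 212*(-1/137) = -212/137 ≈ -1.5474)
(V*(-18))*181 = -212/137*(-18)*181 = (3816/137)*181 = 690696/137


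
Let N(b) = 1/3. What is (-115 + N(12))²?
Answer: 118336/9 ≈ 13148.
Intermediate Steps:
N(b) = ⅓
(-115 + N(12))² = (-115 + ⅓)² = (-344/3)² = 118336/9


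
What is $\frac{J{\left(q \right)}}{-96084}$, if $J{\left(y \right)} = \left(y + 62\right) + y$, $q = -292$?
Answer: $\frac{29}{5338} \approx 0.0054327$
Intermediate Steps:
$J{\left(y \right)} = 62 + 2 y$ ($J{\left(y \right)} = \left(62 + y\right) + y = 62 + 2 y$)
$\frac{J{\left(q \right)}}{-96084} = \frac{62 + 2 \left(-292\right)}{-96084} = \left(62 - 584\right) \left(- \frac{1}{96084}\right) = \left(-522\right) \left(- \frac{1}{96084}\right) = \frac{29}{5338}$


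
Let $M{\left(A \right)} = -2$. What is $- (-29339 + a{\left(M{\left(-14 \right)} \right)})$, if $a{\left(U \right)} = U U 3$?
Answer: $29327$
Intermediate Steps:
$a{\left(U \right)} = 3 U^{2}$ ($a{\left(U \right)} = U^{2} \cdot 3 = 3 U^{2}$)
$- (-29339 + a{\left(M{\left(-14 \right)} \right)}) = - (-29339 + 3 \left(-2\right)^{2}) = - (-29339 + 3 \cdot 4) = - (-29339 + 12) = \left(-1\right) \left(-29327\right) = 29327$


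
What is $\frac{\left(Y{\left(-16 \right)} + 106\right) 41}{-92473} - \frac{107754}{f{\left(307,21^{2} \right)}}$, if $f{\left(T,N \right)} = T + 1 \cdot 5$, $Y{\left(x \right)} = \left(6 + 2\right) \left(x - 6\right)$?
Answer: $- \frac{1660573367}{4808596} \approx -345.33$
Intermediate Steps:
$Y{\left(x \right)} = -48 + 8 x$ ($Y{\left(x \right)} = 8 \left(-6 + x\right) = -48 + 8 x$)
$f{\left(T,N \right)} = 5 + T$ ($f{\left(T,N \right)} = T + 5 = 5 + T$)
$\frac{\left(Y{\left(-16 \right)} + 106\right) 41}{-92473} - \frac{107754}{f{\left(307,21^{2} \right)}} = \frac{\left(\left(-48 + 8 \left(-16\right)\right) + 106\right) 41}{-92473} - \frac{107754}{5 + 307} = \left(\left(-48 - 128\right) + 106\right) 41 \left(- \frac{1}{92473}\right) - \frac{107754}{312} = \left(-176 + 106\right) 41 \left(- \frac{1}{92473}\right) - \frac{17959}{52} = \left(-70\right) 41 \left(- \frac{1}{92473}\right) - \frac{17959}{52} = \left(-2870\right) \left(- \frac{1}{92473}\right) - \frac{17959}{52} = \frac{2870}{92473} - \frac{17959}{52} = - \frac{1660573367}{4808596}$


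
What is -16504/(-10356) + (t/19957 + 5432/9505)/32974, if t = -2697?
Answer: 25807850955995911/16193885437386510 ≈ 1.5937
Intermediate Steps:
-16504/(-10356) + (t/19957 + 5432/9505)/32974 = -16504/(-10356) + (-2697/19957 + 5432/9505)/32974 = -16504*(-1/10356) + (-2697*1/19957 + 5432*(1/9505))*(1/32974) = 4126/2589 + (-2697/19957 + 5432/9505)*(1/32974) = 4126/2589 + (82771439/189691285)*(1/32974) = 4126/2589 + 82771439/6254880431590 = 25807850955995911/16193885437386510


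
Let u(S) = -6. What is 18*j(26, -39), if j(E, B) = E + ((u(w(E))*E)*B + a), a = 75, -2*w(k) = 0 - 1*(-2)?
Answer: 111330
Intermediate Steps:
w(k) = -1 (w(k) = -(0 - 1*(-2))/2 = -(0 + 2)/2 = -½*2 = -1)
j(E, B) = 75 + E - 6*B*E (j(E, B) = E + ((-6*E)*B + 75) = E + (-6*B*E + 75) = E + (75 - 6*B*E) = 75 + E - 6*B*E)
18*j(26, -39) = 18*(75 + 26 - 6*(-39)*26) = 18*(75 + 26 + 6084) = 18*6185 = 111330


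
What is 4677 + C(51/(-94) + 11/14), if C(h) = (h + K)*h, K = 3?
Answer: 506328517/108241 ≈ 4677.8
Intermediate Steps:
C(h) = h*(3 + h) (C(h) = (h + 3)*h = (3 + h)*h = h*(3 + h))
4677 + C(51/(-94) + 11/14) = 4677 + (51/(-94) + 11/14)*(3 + (51/(-94) + 11/14)) = 4677 + (51*(-1/94) + 11*(1/14))*(3 + (51*(-1/94) + 11*(1/14))) = 4677 + (-51/94 + 11/14)*(3 + (-51/94 + 11/14)) = 4677 + 80*(3 + 80/329)/329 = 4677 + (80/329)*(1067/329) = 4677 + 85360/108241 = 506328517/108241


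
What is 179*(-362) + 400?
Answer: -64398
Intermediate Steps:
179*(-362) + 400 = -64798 + 400 = -64398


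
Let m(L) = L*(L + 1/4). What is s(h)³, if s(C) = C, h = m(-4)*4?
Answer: 216000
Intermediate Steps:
m(L) = L*(¼ + L) (m(L) = L*(L + ¼) = L*(¼ + L))
h = 60 (h = -4*(¼ - 4)*4 = -4*(-15/4)*4 = 15*4 = 60)
s(h)³ = 60³ = 216000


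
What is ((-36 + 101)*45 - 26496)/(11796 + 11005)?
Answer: -23571/22801 ≈ -1.0338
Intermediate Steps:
((-36 + 101)*45 - 26496)/(11796 + 11005) = (65*45 - 26496)/22801 = (2925 - 26496)*(1/22801) = -23571*1/22801 = -23571/22801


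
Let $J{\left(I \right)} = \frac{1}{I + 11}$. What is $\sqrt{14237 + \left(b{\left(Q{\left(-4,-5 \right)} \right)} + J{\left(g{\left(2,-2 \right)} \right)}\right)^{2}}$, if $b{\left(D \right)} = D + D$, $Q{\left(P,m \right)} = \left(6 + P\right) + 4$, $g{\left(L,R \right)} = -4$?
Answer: $\frac{\sqrt{704838}}{7} \approx 119.94$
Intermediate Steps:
$Q{\left(P,m \right)} = 10 + P$
$J{\left(I \right)} = \frac{1}{11 + I}$
$b{\left(D \right)} = 2 D$
$\sqrt{14237 + \left(b{\left(Q{\left(-4,-5 \right)} \right)} + J{\left(g{\left(2,-2 \right)} \right)}\right)^{2}} = \sqrt{14237 + \left(2 \left(10 - 4\right) + \frac{1}{11 - 4}\right)^{2}} = \sqrt{14237 + \left(2 \cdot 6 + \frac{1}{7}\right)^{2}} = \sqrt{14237 + \left(12 + \frac{1}{7}\right)^{2}} = \sqrt{14237 + \left(\frac{85}{7}\right)^{2}} = \sqrt{14237 + \frac{7225}{49}} = \sqrt{\frac{704838}{49}} = \frac{\sqrt{704838}}{7}$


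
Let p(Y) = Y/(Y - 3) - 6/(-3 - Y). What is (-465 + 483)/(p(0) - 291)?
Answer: -18/289 ≈ -0.062284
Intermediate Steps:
p(Y) = -6/(-3 - Y) + Y/(-3 + Y) (p(Y) = Y/(-3 + Y) - 6/(-3 - Y) = -6/(-3 - Y) + Y/(-3 + Y))
(-465 + 483)/(p(0) - 291) = (-465 + 483)/((-18 + 0**2 + 9*0)/(-9 + 0**2) - 291) = 18/((-18 + 0 + 0)/(-9 + 0) - 291) = 18/(-18/(-9) - 291) = 18/(-1/9*(-18) - 291) = 18/(2 - 291) = 18/(-289) = 18*(-1/289) = -18/289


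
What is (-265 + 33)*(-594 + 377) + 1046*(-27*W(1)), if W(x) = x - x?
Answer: 50344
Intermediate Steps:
W(x) = 0
(-265 + 33)*(-594 + 377) + 1046*(-27*W(1)) = (-265 + 33)*(-594 + 377) + 1046*(-27*0) = -232*(-217) + 1046*0 = 50344 + 0 = 50344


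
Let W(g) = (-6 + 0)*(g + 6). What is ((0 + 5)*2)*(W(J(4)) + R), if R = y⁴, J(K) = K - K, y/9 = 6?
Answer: 85030200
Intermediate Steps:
y = 54 (y = 9*6 = 54)
J(K) = 0
W(g) = -36 - 6*g (W(g) = -6*(6 + g) = -36 - 6*g)
R = 8503056 (R = 54⁴ = 8503056)
((0 + 5)*2)*(W(J(4)) + R) = ((0 + 5)*2)*((-36 - 6*0) + 8503056) = (5*2)*((-36 + 0) + 8503056) = 10*(-36 + 8503056) = 10*8503020 = 85030200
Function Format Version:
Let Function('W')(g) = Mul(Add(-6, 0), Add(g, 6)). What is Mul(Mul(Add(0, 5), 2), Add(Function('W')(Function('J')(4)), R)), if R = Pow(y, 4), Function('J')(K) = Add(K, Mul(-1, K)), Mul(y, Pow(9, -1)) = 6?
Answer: 85030200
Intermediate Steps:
y = 54 (y = Mul(9, 6) = 54)
Function('J')(K) = 0
Function('W')(g) = Add(-36, Mul(-6, g)) (Function('W')(g) = Mul(-6, Add(6, g)) = Add(-36, Mul(-6, g)))
R = 8503056 (R = Pow(54, 4) = 8503056)
Mul(Mul(Add(0, 5), 2), Add(Function('W')(Function('J')(4)), R)) = Mul(Mul(Add(0, 5), 2), Add(Add(-36, Mul(-6, 0)), 8503056)) = Mul(Mul(5, 2), Add(Add(-36, 0), 8503056)) = Mul(10, Add(-36, 8503056)) = Mul(10, 8503020) = 85030200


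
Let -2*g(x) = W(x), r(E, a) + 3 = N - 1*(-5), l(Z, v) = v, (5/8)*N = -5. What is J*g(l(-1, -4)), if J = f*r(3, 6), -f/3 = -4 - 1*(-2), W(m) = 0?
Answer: 0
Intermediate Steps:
N = -8 (N = (8/5)*(-5) = -8)
r(E, a) = -6 (r(E, a) = -3 + (-8 - 1*(-5)) = -3 + (-8 + 5) = -3 - 3 = -6)
g(x) = 0 (g(x) = -½*0 = 0)
f = 6 (f = -3*(-4 - 1*(-2)) = -3*(-4 + 2) = -3*(-2) = 6)
J = -36 (J = 6*(-6) = -36)
J*g(l(-1, -4)) = -36*0 = 0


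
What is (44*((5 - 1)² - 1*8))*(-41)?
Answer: -14432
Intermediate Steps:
(44*((5 - 1)² - 1*8))*(-41) = (44*(4² - 8))*(-41) = (44*(16 - 8))*(-41) = (44*8)*(-41) = 352*(-41) = -14432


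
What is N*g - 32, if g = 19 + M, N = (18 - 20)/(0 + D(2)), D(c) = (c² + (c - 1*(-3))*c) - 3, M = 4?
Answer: -398/11 ≈ -36.182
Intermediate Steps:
D(c) = -3 + c² + c*(3 + c) (D(c) = (c² + (c + 3)*c) - 3 = (c² + (3 + c)*c) - 3 = (c² + c*(3 + c)) - 3 = -3 + c² + c*(3 + c))
N = -2/11 (N = (18 - 20)/(0 + (-3 + 2*2² + 3*2)) = -2/(0 + (-3 + 2*4 + 6)) = -2/(0 + (-3 + 8 + 6)) = -2/(0 + 11) = -2/11 ≈ -0.18182)
g = 23 (g = 19 + 4 = 23)
N*g - 32 = -2/11*23 - 32 = -46/11 - 32 = -398/11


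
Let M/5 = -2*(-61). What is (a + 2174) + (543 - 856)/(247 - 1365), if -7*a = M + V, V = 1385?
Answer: 2112215/1118 ≈ 1889.3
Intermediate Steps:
M = 610 (M = 5*(-2*(-61)) = 5*122 = 610)
a = -285 (a = -(610 + 1385)/7 = -⅐*1995 = -285)
(a + 2174) + (543 - 856)/(247 - 1365) = (-285 + 2174) + (543 - 856)/(247 - 1365) = 1889 - 313/(-1118) = 1889 - 313*(-1/1118) = 1889 + 313/1118 = 2112215/1118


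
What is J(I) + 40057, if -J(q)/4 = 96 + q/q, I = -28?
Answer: 39669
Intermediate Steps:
J(q) = -388 (J(q) = -4*(96 + q/q) = -4*(96 + 1) = -4*97 = -388)
J(I) + 40057 = -388 + 40057 = 39669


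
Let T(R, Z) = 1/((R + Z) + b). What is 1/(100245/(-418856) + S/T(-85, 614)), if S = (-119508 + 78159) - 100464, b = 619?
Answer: -10216/1663178328429 ≈ -6.1425e-9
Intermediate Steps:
S = -141813 (S = -41349 - 100464 = -141813)
T(R, Z) = 1/(619 + R + Z) (T(R, Z) = 1/((R + Z) + 619) = 1/(619 + R + Z))
1/(100245/(-418856) + S/T(-85, 614)) = 1/(100245/(-418856) - 141813/(1/(619 - 85 + 614))) = 1/(100245*(-1/418856) - 141813/(1/1148)) = 1/(-2445/10216 - 141813/1/1148) = 1/(-2445/10216 - 141813*1148) = 1/(-2445/10216 - 162801324) = 1/(-1663178328429/10216) = -10216/1663178328429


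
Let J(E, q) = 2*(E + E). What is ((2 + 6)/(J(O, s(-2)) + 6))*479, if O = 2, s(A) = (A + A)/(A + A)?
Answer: 1916/7 ≈ 273.71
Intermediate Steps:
s(A) = 1 (s(A) = (2*A)/((2*A)) = (2*A)*(1/(2*A)) = 1)
J(E, q) = 4*E (J(E, q) = 2*(2*E) = 4*E)
((2 + 6)/(J(O, s(-2)) + 6))*479 = ((2 + 6)/(4*2 + 6))*479 = (8/(8 + 6))*479 = (8/14)*479 = (8*(1/14))*479 = (4/7)*479 = 1916/7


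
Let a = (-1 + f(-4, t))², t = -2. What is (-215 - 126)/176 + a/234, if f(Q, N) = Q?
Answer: -3427/1872 ≈ -1.8307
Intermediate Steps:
a = 25 (a = (-1 - 4)² = (-5)² = 25)
(-215 - 126)/176 + a/234 = (-215 - 126)/176 + 25/234 = -341*1/176 + 25*(1/234) = -31/16 + 25/234 = -3427/1872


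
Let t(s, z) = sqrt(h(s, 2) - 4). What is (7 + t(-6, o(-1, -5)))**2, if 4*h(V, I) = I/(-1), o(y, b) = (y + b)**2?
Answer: 89/2 + 21*I*sqrt(2) ≈ 44.5 + 29.698*I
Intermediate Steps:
o(y, b) = (b + y)**2
h(V, I) = -I/4 (h(V, I) = (I/(-1))/4 = (I*(-1))/4 = (-I)/4 = -I/4)
t(s, z) = 3*I*sqrt(2)/2 (t(s, z) = sqrt(-1/4*2 - 4) = sqrt(-1/2 - 4) = sqrt(-9/2) = 3*I*sqrt(2)/2)
(7 + t(-6, o(-1, -5)))**2 = (7 + 3*I*sqrt(2)/2)**2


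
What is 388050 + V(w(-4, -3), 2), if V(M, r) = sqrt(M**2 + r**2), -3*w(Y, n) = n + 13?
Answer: 388050 + 2*sqrt(34)/3 ≈ 3.8805e+5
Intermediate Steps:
w(Y, n) = -13/3 - n/3 (w(Y, n) = -(n + 13)/3 = -(13 + n)/3 = -13/3 - n/3)
388050 + V(w(-4, -3), 2) = 388050 + sqrt((-13/3 - 1/3*(-3))**2 + 2**2) = 388050 + sqrt((-13/3 + 1)**2 + 4) = 388050 + sqrt((-10/3)**2 + 4) = 388050 + sqrt(100/9 + 4) = 388050 + sqrt(136/9) = 388050 + 2*sqrt(34)/3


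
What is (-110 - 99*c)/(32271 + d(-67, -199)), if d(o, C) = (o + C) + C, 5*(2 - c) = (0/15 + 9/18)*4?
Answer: -671/79515 ≈ -0.0084387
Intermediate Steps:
c = 8/5 (c = 2 - (0/15 + 9/18)*4/5 = 2 - (0*(1/15) + 9*(1/18))*4/5 = 2 - (0 + ½)*4/5 = 2 - 4/10 = 2 - ⅕*2 = 2 - ⅖ = 8/5 ≈ 1.6000)
d(o, C) = o + 2*C (d(o, C) = (C + o) + C = o + 2*C)
(-110 - 99*c)/(32271 + d(-67, -199)) = (-110 - 99*8/5)/(32271 + (-67 + 2*(-199))) = (-110 - 792/5)/(32271 + (-67 - 398)) = -1342/(5*(32271 - 465)) = -1342/5/31806 = -1342/5*1/31806 = -671/79515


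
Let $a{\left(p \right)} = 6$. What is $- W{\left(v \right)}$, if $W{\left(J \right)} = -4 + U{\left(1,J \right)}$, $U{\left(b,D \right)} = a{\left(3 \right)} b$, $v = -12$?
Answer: $-2$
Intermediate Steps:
$U{\left(b,D \right)} = 6 b$
$W{\left(J \right)} = 2$ ($W{\left(J \right)} = -4 + 6 \cdot 1 = -4 + 6 = 2$)
$- W{\left(v \right)} = \left(-1\right) 2 = -2$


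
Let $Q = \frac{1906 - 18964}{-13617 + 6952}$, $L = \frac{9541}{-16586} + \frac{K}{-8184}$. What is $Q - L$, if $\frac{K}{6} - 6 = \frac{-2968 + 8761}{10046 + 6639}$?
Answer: $\frac{25476798980639}{8115601285660} \approx 3.1392$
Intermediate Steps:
$K = \frac{635418}{16685}$ ($K = 36 + 6 \frac{-2968 + 8761}{10046 + 6639} = 36 + 6 \cdot \frac{5793}{16685} = 36 + \frac{34758}{16685} = \frac{635418}{16685} \approx 38.083$)
$L = - \frac{109446914549}{188734913620}$ ($L = \frac{9541}{-16586} + \frac{635418}{16685 \left(-8184\right)} = 9541 \left(- \frac{1}{16586}\right) + \frac{635418}{16685} \left(- \frac{1}{8184}\right) = - \frac{9541}{16586} - \frac{105903}{22758340} = - \frac{109446914549}{188734913620} \approx -0.5799$)
$Q = \frac{17058}{6665}$ ($Q = - \frac{17058}{-6665} = \left(-17058\right) \left(- \frac{1}{6665}\right) = \frac{17058}{6665} \approx 2.5593$)
$Q - L = \frac{17058}{6665} - - \frac{109446914549}{188734913620} = \frac{17058}{6665} + \frac{109446914549}{188734913620} = \frac{25476798980639}{8115601285660}$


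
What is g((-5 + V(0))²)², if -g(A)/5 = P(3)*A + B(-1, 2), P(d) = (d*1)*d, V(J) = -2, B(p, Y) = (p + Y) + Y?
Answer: 4928400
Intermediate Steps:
B(p, Y) = p + 2*Y (B(p, Y) = (Y + p) + Y = p + 2*Y)
P(d) = d² (P(d) = d*d = d²)
g(A) = -15 - 45*A (g(A) = -5*(3²*A + (-1 + 2*2)) = -5*(9*A + (-1 + 4)) = -5*(9*A + 3) = -5*(3 + 9*A) = -15 - 45*A)
g((-5 + V(0))²)² = (-15 - 45*(-5 - 2)²)² = (-15 - 45*(-7)²)² = (-15 - 45*49)² = (-15 - 2205)² = (-2220)² = 4928400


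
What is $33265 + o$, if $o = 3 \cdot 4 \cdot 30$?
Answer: $33625$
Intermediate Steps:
$o = 360$ ($o = 12 \cdot 30 = 360$)
$33265 + o = 33265 + 360 = 33625$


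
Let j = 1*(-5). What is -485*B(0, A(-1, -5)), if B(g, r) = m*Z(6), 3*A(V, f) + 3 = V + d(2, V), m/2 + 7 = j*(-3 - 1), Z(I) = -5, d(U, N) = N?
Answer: 63050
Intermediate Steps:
j = -5
m = 26 (m = -14 + 2*(-5*(-3 - 1)) = -14 + 2*(-5*(-4)) = -14 + 2*20 = -14 + 40 = 26)
A(V, f) = -1 + 2*V/3 (A(V, f) = -1 + (V + V)/3 = -1 + (2*V)/3 = -1 + 2*V/3)
B(g, r) = -130 (B(g, r) = 26*(-5) = -130)
-485*B(0, A(-1, -5)) = -485*(-130) = 63050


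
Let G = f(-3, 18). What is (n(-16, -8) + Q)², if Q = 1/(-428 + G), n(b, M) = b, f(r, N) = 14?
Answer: 43890625/171396 ≈ 256.08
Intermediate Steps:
G = 14
Q = -1/414 (Q = 1/(-428 + 14) = 1/(-414) = -1/414 ≈ -0.0024155)
(n(-16, -8) + Q)² = (-16 - 1/414)² = (-6625/414)² = 43890625/171396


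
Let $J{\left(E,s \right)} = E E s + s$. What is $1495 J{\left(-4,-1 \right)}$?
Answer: $-25415$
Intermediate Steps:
$J{\left(E,s \right)} = s + s E^{2}$ ($J{\left(E,s \right)} = E^{2} s + s = s E^{2} + s = s + s E^{2}$)
$1495 J{\left(-4,-1 \right)} = 1495 \left(- (1 + \left(-4\right)^{2})\right) = 1495 \left(- (1 + 16)\right) = 1495 \left(\left(-1\right) 17\right) = 1495 \left(-17\right) = -25415$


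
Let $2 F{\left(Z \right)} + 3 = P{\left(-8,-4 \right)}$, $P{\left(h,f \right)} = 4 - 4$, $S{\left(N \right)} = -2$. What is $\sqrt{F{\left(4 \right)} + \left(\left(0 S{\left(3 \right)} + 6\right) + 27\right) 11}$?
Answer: $\frac{\sqrt{1446}}{2} \approx 19.013$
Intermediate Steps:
$P{\left(h,f \right)} = 0$
$F{\left(Z \right)} = - \frac{3}{2}$ ($F{\left(Z \right)} = - \frac{3}{2} + \frac{1}{2} \cdot 0 = - \frac{3}{2} + 0 = - \frac{3}{2}$)
$\sqrt{F{\left(4 \right)} + \left(\left(0 S{\left(3 \right)} + 6\right) + 27\right) 11} = \sqrt{- \frac{3}{2} + \left(\left(0 \left(-2\right) + 6\right) + 27\right) 11} = \sqrt{- \frac{3}{2} + \left(\left(0 + 6\right) + 27\right) 11} = \sqrt{- \frac{3}{2} + \left(6 + 27\right) 11} = \sqrt{- \frac{3}{2} + 33 \cdot 11} = \sqrt{- \frac{3}{2} + 363} = \sqrt{\frac{723}{2}} = \frac{\sqrt{1446}}{2}$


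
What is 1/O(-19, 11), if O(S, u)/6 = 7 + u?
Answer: 1/108 ≈ 0.0092593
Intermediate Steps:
O(S, u) = 42 + 6*u (O(S, u) = 6*(7 + u) = 42 + 6*u)
1/O(-19, 11) = 1/(42 + 6*11) = 1/(42 + 66) = 1/108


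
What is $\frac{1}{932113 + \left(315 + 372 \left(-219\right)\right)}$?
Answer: $\frac{1}{850960} \approx 1.1751 \cdot 10^{-6}$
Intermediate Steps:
$\frac{1}{932113 + \left(315 + 372 \left(-219\right)\right)} = \frac{1}{932113 + \left(315 - 81468\right)} = \frac{1}{932113 - 81153} = \frac{1}{850960}$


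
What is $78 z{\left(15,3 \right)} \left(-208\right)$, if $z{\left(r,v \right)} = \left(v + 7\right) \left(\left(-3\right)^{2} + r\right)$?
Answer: $-3893760$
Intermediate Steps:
$z{\left(r,v \right)} = \left(7 + v\right) \left(9 + r\right)$
$78 z{\left(15,3 \right)} \left(-208\right) = 78 \left(63 + 7 \cdot 15 + 9 \cdot 3 + 15 \cdot 3\right) \left(-208\right) = 78 \left(63 + 105 + 27 + 45\right) \left(-208\right) = 78 \cdot 240 \left(-208\right) = 18720 \left(-208\right) = -3893760$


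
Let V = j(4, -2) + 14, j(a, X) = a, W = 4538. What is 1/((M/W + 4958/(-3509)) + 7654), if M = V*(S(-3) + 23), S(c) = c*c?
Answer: 7961921/60930304224 ≈ 0.00013067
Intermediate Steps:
S(c) = c²
V = 18 (V = 4 + 14 = 18)
M = 576 (M = 18*((-3)² + 23) = 18*(9 + 23) = 18*32 = 576)
1/((M/W + 4958/(-3509)) + 7654) = 1/((576/4538 + 4958/(-3509)) + 7654) = 1/((576*(1/4538) + 4958*(-1/3509)) + 7654) = 1/((288/2269 - 4958/3509) + 7654) = 1/(-10239110/7961921 + 7654) = 1/(60930304224/7961921) = 7961921/60930304224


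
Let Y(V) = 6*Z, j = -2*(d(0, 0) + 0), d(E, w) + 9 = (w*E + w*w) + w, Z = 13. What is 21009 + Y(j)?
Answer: 21087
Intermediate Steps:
d(E, w) = -9 + w + w² + E*w (d(E, w) = -9 + ((w*E + w*w) + w) = -9 + ((E*w + w²) + w) = -9 + ((w² + E*w) + w) = -9 + (w + w² + E*w) = -9 + w + w² + E*w)
j = 18 (j = -2*((-9 + 0 + 0² + 0*0) + 0) = -2*((-9 + 0 + 0 + 0) + 0) = -2*(-9 + 0) = -2*(-9) = 18)
Y(V) = 78 (Y(V) = 6*13 = 78)
21009 + Y(j) = 21009 + 78 = 21087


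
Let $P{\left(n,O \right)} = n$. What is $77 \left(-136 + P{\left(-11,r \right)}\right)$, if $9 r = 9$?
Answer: $-11319$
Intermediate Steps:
$r = 1$ ($r = \frac{1}{9} \cdot 9 = 1$)
$77 \left(-136 + P{\left(-11,r \right)}\right) = 77 \left(-136 - 11\right) = 77 \left(-147\right) = -11319$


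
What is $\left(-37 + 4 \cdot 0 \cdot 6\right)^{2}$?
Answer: $1369$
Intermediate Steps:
$\left(-37 + 4 \cdot 0 \cdot 6\right)^{2} = \left(-37 + 0 \cdot 6\right)^{2} = \left(-37 + 0\right)^{2} = \left(-37\right)^{2} = 1369$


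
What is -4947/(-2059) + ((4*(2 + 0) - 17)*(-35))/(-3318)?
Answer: 750741/325322 ≈ 2.3077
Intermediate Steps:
-4947/(-2059) + ((4*(2 + 0) - 17)*(-35))/(-3318) = -4947*(-1/2059) + ((4*2 - 17)*(-35))*(-1/3318) = 4947/2059 + ((8 - 17)*(-35))*(-1/3318) = 4947/2059 - 9*(-35)*(-1/3318) = 4947/2059 + 315*(-1/3318) = 4947/2059 - 15/158 = 750741/325322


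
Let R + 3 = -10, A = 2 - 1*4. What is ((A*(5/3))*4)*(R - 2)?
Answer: 200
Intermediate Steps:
A = -2 (A = 2 - 4 = -2)
R = -13 (R = -3 - 10 = -13)
((A*(5/3))*4)*(R - 2) = (-10/3*4)*(-13 - 2) = (-10/3*4)*(-15) = (-2*5/3*4)*(-15) = -10/3*4*(-15) = -40/3*(-15) = 200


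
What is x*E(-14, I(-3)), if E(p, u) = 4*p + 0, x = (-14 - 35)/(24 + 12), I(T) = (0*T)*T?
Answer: 686/9 ≈ 76.222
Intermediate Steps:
I(T) = 0 (I(T) = 0*T = 0)
x = -49/36 ≈ -1.3611
E(p, u) = 4*p
x*E(-14, I(-3)) = -49*(-14)/9 = -49/36*(-56) = 686/9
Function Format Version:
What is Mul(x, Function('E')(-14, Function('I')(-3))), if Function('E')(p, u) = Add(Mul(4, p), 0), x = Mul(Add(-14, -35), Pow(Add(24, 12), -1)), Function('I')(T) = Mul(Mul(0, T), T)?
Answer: Rational(686, 9) ≈ 76.222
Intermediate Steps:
Function('I')(T) = 0 (Function('I')(T) = Mul(0, T) = 0)
x = Rational(-49, 36) (x = Mul(-49, Pow(36, -1)) = Mul(-49, Rational(1, 36)) = Rational(-49, 36) ≈ -1.3611)
Function('E')(p, u) = Mul(4, p)
Mul(x, Function('E')(-14, Function('I')(-3))) = Mul(Rational(-49, 36), Mul(4, -14)) = Mul(Rational(-49, 36), -56) = Rational(686, 9)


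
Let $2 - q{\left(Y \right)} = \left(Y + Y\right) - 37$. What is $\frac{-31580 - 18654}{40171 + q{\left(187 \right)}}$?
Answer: $- \frac{25117}{19918} \approx -1.261$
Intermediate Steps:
$q{\left(Y \right)} = 39 - 2 Y$ ($q{\left(Y \right)} = 2 - \left(\left(Y + Y\right) - 37\right) = 2 - \left(2 Y - 37\right) = 2 - \left(-37 + 2 Y\right) = 39 - 2 Y$)
$\frac{-31580 - 18654}{40171 + q{\left(187 \right)}} = \frac{-31580 - 18654}{40171 + \left(39 - 374\right)} = - \frac{50234}{40171 + \left(39 - 374\right)} = - \frac{50234}{40171 - 335} = - \frac{50234}{39836} = \left(-50234\right) \frac{1}{39836} = - \frac{25117}{19918}$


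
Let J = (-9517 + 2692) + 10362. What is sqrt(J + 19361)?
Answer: 107*sqrt(2) ≈ 151.32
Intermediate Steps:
J = 3537 (J = -6825 + 10362 = 3537)
sqrt(J + 19361) = sqrt(3537 + 19361) = sqrt(22898) = 107*sqrt(2)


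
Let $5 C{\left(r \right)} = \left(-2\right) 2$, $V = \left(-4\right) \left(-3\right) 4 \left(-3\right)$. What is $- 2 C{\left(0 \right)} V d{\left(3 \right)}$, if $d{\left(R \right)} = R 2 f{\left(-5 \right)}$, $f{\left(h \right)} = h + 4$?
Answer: $\frac{6912}{5} \approx 1382.4$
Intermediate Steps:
$f{\left(h \right)} = 4 + h$
$d{\left(R \right)} = - 2 R$ ($d{\left(R \right)} = R 2 \left(4 - 5\right) = 2 R \left(-1\right) = - 2 R$)
$V = -144$ ($V = 12 \left(-12\right) = -144$)
$C{\left(r \right)} = - \frac{4}{5}$ ($C{\left(r \right)} = \frac{\left(-2\right) 2}{5} = \frac{1}{5} \left(-4\right) = - \frac{4}{5}$)
$- 2 C{\left(0 \right)} V d{\left(3 \right)} = \left(-2\right) \left(- \frac{4}{5}\right) \left(-144\right) \left(\left(-2\right) 3\right) = \frac{8}{5} \left(-144\right) \left(-6\right) = \left(- \frac{1152}{5}\right) \left(-6\right) = \frac{6912}{5}$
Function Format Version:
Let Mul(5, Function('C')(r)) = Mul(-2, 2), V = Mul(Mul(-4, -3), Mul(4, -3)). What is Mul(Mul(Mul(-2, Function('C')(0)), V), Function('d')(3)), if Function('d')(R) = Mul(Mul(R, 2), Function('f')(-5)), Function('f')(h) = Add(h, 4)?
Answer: Rational(6912, 5) ≈ 1382.4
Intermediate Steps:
Function('f')(h) = Add(4, h)
Function('d')(R) = Mul(-2, R) (Function('d')(R) = Mul(Mul(R, 2), Add(4, -5)) = Mul(Mul(2, R), -1) = Mul(-2, R))
V = -144 (V = Mul(12, -12) = -144)
Function('C')(r) = Rational(-4, 5) (Function('C')(r) = Mul(Rational(1, 5), Mul(-2, 2)) = Mul(Rational(1, 5), -4) = Rational(-4, 5))
Mul(Mul(Mul(-2, Function('C')(0)), V), Function('d')(3)) = Mul(Mul(Mul(-2, Rational(-4, 5)), -144), Mul(-2, 3)) = Mul(Mul(Rational(8, 5), -144), -6) = Mul(Rational(-1152, 5), -6) = Rational(6912, 5)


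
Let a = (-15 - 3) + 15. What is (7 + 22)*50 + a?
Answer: 1447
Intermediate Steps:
a = -3 (a = -18 + 15 = -3)
(7 + 22)*50 + a = (7 + 22)*50 - 3 = 29*50 - 3 = 1450 - 3 = 1447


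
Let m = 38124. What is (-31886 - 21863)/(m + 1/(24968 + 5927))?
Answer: -1660575355/1177840981 ≈ -1.4098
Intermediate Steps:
(-31886 - 21863)/(m + 1/(24968 + 5927)) = (-31886 - 21863)/(38124 + 1/(24968 + 5927)) = -53749/(38124 + 1/30895) = -53749/1177840981/30895 = -53749*30895/1177840981 = -1660575355/1177840981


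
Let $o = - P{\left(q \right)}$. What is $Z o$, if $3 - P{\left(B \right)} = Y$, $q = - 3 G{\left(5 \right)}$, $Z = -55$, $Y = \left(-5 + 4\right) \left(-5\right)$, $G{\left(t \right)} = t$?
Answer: $-110$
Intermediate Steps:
$Y = 5$ ($Y = \left(-1\right) \left(-5\right) = 5$)
$q = -15$ ($q = \left(-3\right) 5 = -15$)
$P{\left(B \right)} = -2$ ($P{\left(B \right)} = 3 - 5 = -2$)
$o = 2$ ($o = \left(-1\right) \left(-2\right) = 2$)
$Z o = \left(-55\right) 2 = -110$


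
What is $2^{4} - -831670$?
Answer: $831686$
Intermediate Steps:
$2^{4} - -831670 = 16 + \left(-637697 + 1469367\right) = 16 + 831670 = 831686$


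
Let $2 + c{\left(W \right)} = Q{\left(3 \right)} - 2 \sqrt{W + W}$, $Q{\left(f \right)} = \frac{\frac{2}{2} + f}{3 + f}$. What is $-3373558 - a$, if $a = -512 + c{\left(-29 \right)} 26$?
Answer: $- \frac{10119034}{3} + 52 i \sqrt{58} \approx -3.373 \cdot 10^{6} + 396.02 i$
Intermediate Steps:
$Q{\left(f \right)} = \frac{1 + f}{3 + f}$ ($Q{\left(f \right)} = \frac{2 \cdot \frac{1}{2} + f}{3 + f} = \frac{1 + f}{3 + f}$)
$c{\left(W \right)} = - \frac{4}{3} - 2 \sqrt{2} \sqrt{W}$ ($c{\left(W \right)} = -2 - \left(2 \sqrt{W + W} - \frac{1 + 3}{3 + 3}\right) = -2 - \left(2 \sqrt{2} \sqrt{W} - \frac{1}{6} \cdot 4\right) = -2 - \left(- \frac{2}{3} + 2 \sqrt{2} \sqrt{W}\right) = - \frac{4}{3} - 2 \sqrt{2} \sqrt{W}$)
$a = - \frac{1640}{3} - 52 i \sqrt{58}$ ($a = -512 + \left(- \frac{4}{3} - 2 \sqrt{2} \sqrt{-29}\right) 26 = -512 + \left(- \frac{4}{3} - 2 \sqrt{2} i \sqrt{29}\right) 26 = -512 + \left(- \frac{4}{3} - 2 i \sqrt{58}\right) 26 = -512 - \left(\frac{104}{3} + 52 i \sqrt{58}\right) = - \frac{1640}{3} - 52 i \sqrt{58} \approx -546.67 - 396.02 i$)
$-3373558 - a = -3373558 - \left(- \frac{1640}{3} - 52 i \sqrt{58}\right) = -3373558 + \left(\frac{1640}{3} + 52 i \sqrt{58}\right) = - \frac{10119034}{3} + 52 i \sqrt{58}$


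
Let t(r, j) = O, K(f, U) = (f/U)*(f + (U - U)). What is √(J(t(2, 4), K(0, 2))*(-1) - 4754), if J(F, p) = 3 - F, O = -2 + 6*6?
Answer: I*√4723 ≈ 68.724*I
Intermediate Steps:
O = 34 (O = -2 + 36 = 34)
K(f, U) = f²/U (K(f, U) = (f/U)*(f + 0) = (f/U)*f = f²/U)
t(r, j) = 34
√(J(t(2, 4), K(0, 2))*(-1) - 4754) = √((3 - 1*34)*(-1) - 4754) = √((3 - 34)*(-1) - 4754) = √(-31*(-1) - 4754) = √(31 - 4754) = √(-4723) = I*√4723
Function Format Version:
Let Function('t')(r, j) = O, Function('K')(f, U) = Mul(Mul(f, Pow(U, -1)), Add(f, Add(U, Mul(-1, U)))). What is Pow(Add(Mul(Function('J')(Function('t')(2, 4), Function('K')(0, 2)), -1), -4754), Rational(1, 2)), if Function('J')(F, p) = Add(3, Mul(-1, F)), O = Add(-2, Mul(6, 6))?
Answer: Mul(I, Pow(4723, Rational(1, 2))) ≈ Mul(68.724, I)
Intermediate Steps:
O = 34 (O = Add(-2, 36) = 34)
Function('K')(f, U) = Mul(Pow(U, -1), Pow(f, 2)) (Function('K')(f, U) = Mul(Mul(f, Pow(U, -1)), Add(f, 0)) = Mul(Mul(f, Pow(U, -1)), f) = Mul(Pow(U, -1), Pow(f, 2)))
Function('t')(r, j) = 34
Pow(Add(Mul(Function('J')(Function('t')(2, 4), Function('K')(0, 2)), -1), -4754), Rational(1, 2)) = Pow(Add(Mul(Add(3, Mul(-1, 34)), -1), -4754), Rational(1, 2)) = Pow(Add(Mul(Add(3, -34), -1), -4754), Rational(1, 2)) = Pow(Add(Mul(-31, -1), -4754), Rational(1, 2)) = Pow(Add(31, -4754), Rational(1, 2)) = Pow(-4723, Rational(1, 2)) = Mul(I, Pow(4723, Rational(1, 2)))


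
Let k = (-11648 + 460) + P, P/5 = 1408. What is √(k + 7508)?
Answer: 4*√210 ≈ 57.966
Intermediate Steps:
P = 7040 (P = 5*1408 = 7040)
k = -4148 (k = (-11648 + 460) + 7040 = -11188 + 7040 = -4148)
√(k + 7508) = √(-4148 + 7508) = √3360 = 4*√210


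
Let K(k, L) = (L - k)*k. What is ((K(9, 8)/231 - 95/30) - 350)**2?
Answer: 26628038761/213444 ≈ 1.2475e+5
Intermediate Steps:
K(k, L) = k*(L - k)
((K(9, 8)/231 - 95/30) - 350)**2 = (((9*(8 - 1*9))/231 - 95/30) - 350)**2 = (((9*(8 - 9))*(1/231) - 95*1/30) - 350)**2 = (((9*(-1))*(1/231) - 19/6) - 350)**2 = ((-9*1/231 - 19/6) - 350)**2 = ((-3/77 - 19/6) - 350)**2 = (-1481/462 - 350)**2 = (-163181/462)**2 = 26628038761/213444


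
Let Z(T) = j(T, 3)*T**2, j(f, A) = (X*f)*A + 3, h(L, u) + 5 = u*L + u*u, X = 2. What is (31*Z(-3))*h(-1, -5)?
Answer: -104625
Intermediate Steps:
h(L, u) = -5 + u**2 + L*u (h(L, u) = -5 + (u*L + u*u) = -5 + (L*u + u**2) = -5 + (u**2 + L*u) = -5 + u**2 + L*u)
j(f, A) = 3 + 2*A*f (j(f, A) = (2*f)*A + 3 = 2*A*f + 3 = 3 + 2*A*f)
Z(T) = T**2*(3 + 6*T) (Z(T) = (3 + 2*3*T)*T**2 = (3 + 6*T)*T**2 = T**2*(3 + 6*T))
(31*Z(-3))*h(-1, -5) = (31*((-3)**2*(3 + 6*(-3))))*(-5 + (-5)**2 - 1*(-5)) = (31*(9*(3 - 18)))*(-5 + 25 + 5) = (31*(9*(-15)))*25 = (31*(-135))*25 = -4185*25 = -104625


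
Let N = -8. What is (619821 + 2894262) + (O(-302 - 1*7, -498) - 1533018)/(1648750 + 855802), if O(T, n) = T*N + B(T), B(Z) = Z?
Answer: 8801202074961/2504552 ≈ 3.5141e+6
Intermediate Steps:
O(T, n) = -7*T (O(T, n) = T*(-8) + T = -8*T + T = -7*T)
(619821 + 2894262) + (O(-302 - 1*7, -498) - 1533018)/(1648750 + 855802) = (619821 + 2894262) + (-7*(-302 - 1*7) - 1533018)/(1648750 + 855802) = 3514083 + (-7*(-302 - 7) - 1533018)/2504552 = 3514083 + (-7*(-309) - 1533018)*(1/2504552) = 3514083 + (2163 - 1533018)*(1/2504552) = 3514083 - 1530855*1/2504552 = 3514083 - 1530855/2504552 = 8801202074961/2504552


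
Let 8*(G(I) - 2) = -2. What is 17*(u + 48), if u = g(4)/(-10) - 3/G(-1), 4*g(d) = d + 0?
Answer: 54961/70 ≈ 785.16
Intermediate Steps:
G(I) = 7/4 (G(I) = 2 + (⅛)*(-2) = 2 - ¼ = 7/4)
g(d) = d/4 (g(d) = (d + 0)/4 = d/4)
u = -127/70 (u = ((¼)*4)/(-10) - 3/7/4 = 1*(-⅒) - 3*4/7 = -⅒ - 12/7 = -127/70 ≈ -1.8143)
17*(u + 48) = 17*(-127/70 + 48) = 17*(3233/70) = 54961/70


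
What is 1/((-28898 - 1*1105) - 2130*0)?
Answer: -1/30003 ≈ -3.3330e-5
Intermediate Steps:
1/((-28898 - 1*1105) - 2130*0) = 1/((-28898 - 1105) + 0) = 1/(-30003 + 0) = 1/(-30003) = -1/30003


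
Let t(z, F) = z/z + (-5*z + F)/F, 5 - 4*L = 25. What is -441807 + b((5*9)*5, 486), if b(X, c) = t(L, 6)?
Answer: -2650805/6 ≈ -4.4180e+5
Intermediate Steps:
L = -5 (L = 5/4 - ¼*25 = 5/4 - 25/4 = -5)
t(z, F) = 1 + (F - 5*z)/F
b(X, c) = 37/6 (b(X, c) = 2 - 5*(-5)/6 = 2 - 5*(-5)*⅙ = 2 + 25/6 = 37/6)
-441807 + b((5*9)*5, 486) = -441807 + 37/6 = -2650805/6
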